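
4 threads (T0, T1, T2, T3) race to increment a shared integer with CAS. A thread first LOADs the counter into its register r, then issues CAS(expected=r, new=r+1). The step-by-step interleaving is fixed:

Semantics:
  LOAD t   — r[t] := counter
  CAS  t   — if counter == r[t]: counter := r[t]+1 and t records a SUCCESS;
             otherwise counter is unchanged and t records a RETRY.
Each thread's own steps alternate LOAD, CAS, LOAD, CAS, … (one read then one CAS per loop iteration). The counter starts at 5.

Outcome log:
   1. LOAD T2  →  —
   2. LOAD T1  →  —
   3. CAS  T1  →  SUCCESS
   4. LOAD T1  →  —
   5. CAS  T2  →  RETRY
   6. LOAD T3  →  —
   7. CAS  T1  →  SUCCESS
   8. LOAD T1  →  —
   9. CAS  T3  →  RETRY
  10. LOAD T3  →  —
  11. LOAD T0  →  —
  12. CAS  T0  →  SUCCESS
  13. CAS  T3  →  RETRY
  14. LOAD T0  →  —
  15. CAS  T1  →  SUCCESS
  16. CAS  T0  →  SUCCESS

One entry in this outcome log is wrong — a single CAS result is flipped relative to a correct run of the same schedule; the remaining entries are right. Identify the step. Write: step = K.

Reference trace:
   1) LOAD T2:  M=5  r_T2=5
   2) LOAD T1:  M=5  r_T1=5
   3) CAS  T1:  M=6  r_T1=5 ✓
   4) LOAD T1:  M=6  r_T1=6
   5) CAS  T2:  M=6  r_T2=5 ✗
   6) LOAD T3:  M=6  r_T3=6
   7) CAS  T1:  M=7  r_T1=6 ✓
   8) LOAD T1:  M=7  r_T1=7
   9) CAS  T3:  M=7  r_T3=6 ✗
  10) LOAD T3:  M=7  r_T3=7
  11) LOAD T0:  M=7  r_T0=7
  12) CAS  T0:  M=8  r_T0=7 ✓
  13) CAS  T3:  M=8  r_T3=7 ✗
  14) LOAD T0:  M=8  r_T0=8
  15) CAS  T1:  M=8  r_T1=7 ✗
  16) CAS  T0:  M=9  r_T0=8 ✓
Flip is step 15.

step = 15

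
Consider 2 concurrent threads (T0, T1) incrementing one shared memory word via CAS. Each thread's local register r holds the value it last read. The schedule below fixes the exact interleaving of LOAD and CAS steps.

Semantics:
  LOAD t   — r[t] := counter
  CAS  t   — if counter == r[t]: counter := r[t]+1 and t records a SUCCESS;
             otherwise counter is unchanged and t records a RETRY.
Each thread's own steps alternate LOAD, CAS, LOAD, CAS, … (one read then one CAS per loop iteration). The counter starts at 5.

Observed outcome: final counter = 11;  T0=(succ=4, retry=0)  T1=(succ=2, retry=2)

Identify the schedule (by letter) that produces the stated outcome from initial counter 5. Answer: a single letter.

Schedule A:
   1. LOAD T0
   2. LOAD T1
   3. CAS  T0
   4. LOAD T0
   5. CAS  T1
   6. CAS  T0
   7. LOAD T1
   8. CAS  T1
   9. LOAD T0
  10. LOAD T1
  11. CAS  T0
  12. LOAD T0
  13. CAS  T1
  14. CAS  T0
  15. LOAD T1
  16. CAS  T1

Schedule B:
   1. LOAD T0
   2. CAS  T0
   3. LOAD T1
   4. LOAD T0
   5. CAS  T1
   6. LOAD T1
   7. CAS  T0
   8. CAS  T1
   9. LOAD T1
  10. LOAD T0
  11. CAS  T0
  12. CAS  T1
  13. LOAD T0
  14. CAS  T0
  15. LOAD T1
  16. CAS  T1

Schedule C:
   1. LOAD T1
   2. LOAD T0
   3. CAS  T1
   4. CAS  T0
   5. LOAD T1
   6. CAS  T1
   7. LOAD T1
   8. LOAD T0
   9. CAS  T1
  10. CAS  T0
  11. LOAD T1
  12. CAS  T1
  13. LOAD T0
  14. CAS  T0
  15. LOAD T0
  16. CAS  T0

A

Run A:
step 1: T0 LOAD ⇒ load; ctr=5 reg=5
step 2: T1 LOAD ⇒ load; ctr=5 reg=5
step 3: T0 CAS ⇒ ok; ctr=6 reg=5
step 4: T0 LOAD ⇒ load; ctr=6 reg=6
step 5: T1 CAS ⇒ retry; ctr=6 reg=5
step 6: T0 CAS ⇒ ok; ctr=7 reg=6
step 7: T1 LOAD ⇒ load; ctr=7 reg=7
step 8: T1 CAS ⇒ ok; ctr=8 reg=7
step 9: T0 LOAD ⇒ load; ctr=8 reg=8
step 10: T1 LOAD ⇒ load; ctr=8 reg=8
step 11: T0 CAS ⇒ ok; ctr=9 reg=8
step 12: T0 LOAD ⇒ load; ctr=9 reg=9
step 13: T1 CAS ⇒ retry; ctr=9 reg=8
step 14: T0 CAS ⇒ ok; ctr=10 reg=9
step 15: T1 LOAD ⇒ load; ctr=10 reg=10
step 16: T1 CAS ⇒ ok; ctr=11 reg=10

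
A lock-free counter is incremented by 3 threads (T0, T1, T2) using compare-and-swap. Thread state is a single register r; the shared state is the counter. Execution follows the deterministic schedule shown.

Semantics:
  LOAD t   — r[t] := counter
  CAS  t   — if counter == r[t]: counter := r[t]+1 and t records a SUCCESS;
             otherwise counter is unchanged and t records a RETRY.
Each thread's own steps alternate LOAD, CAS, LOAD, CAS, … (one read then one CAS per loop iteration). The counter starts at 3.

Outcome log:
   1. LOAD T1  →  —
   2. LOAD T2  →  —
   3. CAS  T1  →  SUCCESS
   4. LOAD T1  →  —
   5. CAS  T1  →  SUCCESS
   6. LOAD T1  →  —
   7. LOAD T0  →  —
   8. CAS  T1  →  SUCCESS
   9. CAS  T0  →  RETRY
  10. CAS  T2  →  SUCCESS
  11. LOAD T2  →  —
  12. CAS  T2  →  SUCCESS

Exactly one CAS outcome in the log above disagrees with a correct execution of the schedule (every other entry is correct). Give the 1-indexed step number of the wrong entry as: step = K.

step = 10

Re-executing:
[1] T1.load  rd  (counter 3, T1.r 3)
[2] T2.load  rd  (counter 3, T2.r 3)
[3] T1.cas  hit  (counter 4, T1.r 3)
[4] T1.load  rd  (counter 4, T1.r 4)
[5] T1.cas  hit  (counter 5, T1.r 4)
[6] T1.load  rd  (counter 5, T1.r 5)
[7] T0.load  rd  (counter 5, T0.r 5)
[8] T1.cas  hit  (counter 6, T1.r 5)
[9] T0.cas  miss  (counter 6, T0.r 5)
[10] T2.cas  miss  (counter 6, T2.r 3)
[11] T2.load  rd  (counter 6, T2.r 6)
[12] T2.cas  hit  (counter 7, T2.r 6)
Mismatch at 10.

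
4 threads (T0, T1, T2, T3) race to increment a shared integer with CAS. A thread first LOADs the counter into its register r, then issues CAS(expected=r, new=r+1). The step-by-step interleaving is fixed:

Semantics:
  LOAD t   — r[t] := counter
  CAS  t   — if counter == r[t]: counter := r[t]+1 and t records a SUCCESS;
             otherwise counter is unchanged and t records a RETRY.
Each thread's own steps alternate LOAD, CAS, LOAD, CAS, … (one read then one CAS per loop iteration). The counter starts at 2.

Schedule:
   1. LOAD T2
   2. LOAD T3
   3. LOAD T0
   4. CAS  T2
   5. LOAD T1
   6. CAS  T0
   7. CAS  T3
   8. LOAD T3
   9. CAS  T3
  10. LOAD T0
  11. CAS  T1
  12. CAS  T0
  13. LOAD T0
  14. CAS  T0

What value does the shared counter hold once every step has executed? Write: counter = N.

counter = 6

   1) LOAD T2:  M=2  r_T2=2
   2) LOAD T3:  M=2  r_T3=2
   3) LOAD T0:  M=2  r_T0=2
   4) CAS  T2:  M=3  r_T2=2 ✓
   5) LOAD T1:  M=3  r_T1=3
   6) CAS  T0:  M=3  r_T0=2 ✗
   7) CAS  T3:  M=3  r_T3=2 ✗
   8) LOAD T3:  M=3  r_T3=3
   9) CAS  T3:  M=4  r_T3=3 ✓
  10) LOAD T0:  M=4  r_T0=4
  11) CAS  T1:  M=4  r_T1=3 ✗
  12) CAS  T0:  M=5  r_T0=4 ✓
  13) LOAD T0:  M=5  r_T0=5
  14) CAS  T0:  M=6  r_T0=5 ✓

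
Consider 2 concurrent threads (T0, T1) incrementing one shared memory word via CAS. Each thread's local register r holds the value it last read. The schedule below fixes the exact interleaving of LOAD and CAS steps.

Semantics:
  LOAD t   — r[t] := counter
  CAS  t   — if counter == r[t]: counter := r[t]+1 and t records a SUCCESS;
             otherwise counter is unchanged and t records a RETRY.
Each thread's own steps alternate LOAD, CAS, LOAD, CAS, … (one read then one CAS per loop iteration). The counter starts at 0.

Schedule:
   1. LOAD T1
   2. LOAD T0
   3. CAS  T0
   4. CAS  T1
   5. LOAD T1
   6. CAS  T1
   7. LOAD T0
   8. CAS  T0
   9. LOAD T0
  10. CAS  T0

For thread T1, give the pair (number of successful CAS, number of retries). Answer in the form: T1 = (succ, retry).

1. LOAD T1 → mem=0 r[T1]=0 [LOAD]
2. LOAD T0 → mem=0 r[T0]=0 [LOAD]
3. CAS T0 → mem=1 r[T0]=0 [OK]
4. CAS T1 → mem=1 r[T1]=0 [RETRY]
5. LOAD T1 → mem=1 r[T1]=1 [LOAD]
6. CAS T1 → mem=2 r[T1]=1 [OK]
7. LOAD T0 → mem=2 r[T0]=2 [LOAD]
8. CAS T0 → mem=3 r[T0]=2 [OK]
9. LOAD T0 → mem=3 r[T0]=3 [LOAD]
10. CAS T0 → mem=4 r[T0]=3 [OK]

T1 = (1, 1)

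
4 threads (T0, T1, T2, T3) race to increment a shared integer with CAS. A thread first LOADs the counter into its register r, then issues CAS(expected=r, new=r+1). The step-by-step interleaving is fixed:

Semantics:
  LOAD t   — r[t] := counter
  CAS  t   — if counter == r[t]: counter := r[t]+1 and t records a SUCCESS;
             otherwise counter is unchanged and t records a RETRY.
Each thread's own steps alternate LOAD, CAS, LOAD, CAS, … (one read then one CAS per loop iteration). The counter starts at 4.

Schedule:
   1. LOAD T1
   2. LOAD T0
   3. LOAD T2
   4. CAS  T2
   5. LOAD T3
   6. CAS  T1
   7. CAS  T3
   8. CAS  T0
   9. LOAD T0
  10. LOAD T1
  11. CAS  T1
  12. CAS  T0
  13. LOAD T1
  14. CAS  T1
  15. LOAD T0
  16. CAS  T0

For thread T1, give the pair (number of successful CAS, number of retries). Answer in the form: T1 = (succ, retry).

T1 = (2, 1)

[1] T1.load  rd  (counter 4, T1.r 4)
[2] T0.load  rd  (counter 4, T0.r 4)
[3] T2.load  rd  (counter 4, T2.r 4)
[4] T2.cas  hit  (counter 5, T2.r 4)
[5] T3.load  rd  (counter 5, T3.r 5)
[6] T1.cas  miss  (counter 5, T1.r 4)
[7] T3.cas  hit  (counter 6, T3.r 5)
[8] T0.cas  miss  (counter 6, T0.r 4)
[9] T0.load  rd  (counter 6, T0.r 6)
[10] T1.load  rd  (counter 6, T1.r 6)
[11] T1.cas  hit  (counter 7, T1.r 6)
[12] T0.cas  miss  (counter 7, T0.r 6)
[13] T1.load  rd  (counter 7, T1.r 7)
[14] T1.cas  hit  (counter 8, T1.r 7)
[15] T0.load  rd  (counter 8, T0.r 8)
[16] T0.cas  hit  (counter 9, T0.r 8)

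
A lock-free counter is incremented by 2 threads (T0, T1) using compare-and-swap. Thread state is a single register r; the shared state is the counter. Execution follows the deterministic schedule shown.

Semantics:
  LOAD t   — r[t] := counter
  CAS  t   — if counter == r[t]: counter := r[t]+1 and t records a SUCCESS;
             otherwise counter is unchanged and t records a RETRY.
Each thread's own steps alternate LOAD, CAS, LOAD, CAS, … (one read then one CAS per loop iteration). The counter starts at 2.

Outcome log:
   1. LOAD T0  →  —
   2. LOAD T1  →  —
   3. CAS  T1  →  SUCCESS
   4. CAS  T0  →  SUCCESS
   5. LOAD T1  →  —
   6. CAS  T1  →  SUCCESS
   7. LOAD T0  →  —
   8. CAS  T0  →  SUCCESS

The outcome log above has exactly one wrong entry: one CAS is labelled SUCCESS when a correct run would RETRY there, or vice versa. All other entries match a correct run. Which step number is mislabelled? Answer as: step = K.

Correct run:
T0 LOAD — after: cnt=2, r=2 — load
T1 LOAD — after: cnt=2, r=2 — load
T1 CAS — after: cnt=3, r=2 — ok
T0 CAS — after: cnt=3, r=2 — retry
T1 LOAD — after: cnt=3, r=3 — load
T1 CAS — after: cnt=4, r=3 — ok
T0 LOAD — after: cnt=4, r=4 — load
T0 CAS — after: cnt=5, r=4 — ok
Mismatch at 4.

step = 4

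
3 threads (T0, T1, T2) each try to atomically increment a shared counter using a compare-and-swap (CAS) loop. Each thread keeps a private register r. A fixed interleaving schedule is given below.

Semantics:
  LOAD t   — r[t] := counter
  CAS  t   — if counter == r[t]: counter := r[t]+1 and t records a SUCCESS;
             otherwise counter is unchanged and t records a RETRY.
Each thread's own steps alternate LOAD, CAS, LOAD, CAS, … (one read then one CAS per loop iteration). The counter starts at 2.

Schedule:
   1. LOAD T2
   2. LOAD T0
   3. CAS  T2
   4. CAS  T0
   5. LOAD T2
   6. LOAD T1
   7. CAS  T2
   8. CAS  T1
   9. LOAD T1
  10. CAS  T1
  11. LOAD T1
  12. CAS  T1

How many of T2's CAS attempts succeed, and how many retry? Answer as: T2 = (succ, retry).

T2 = (2, 0)

step 1: T2 LOAD ⇒ load; ctr=2 reg=2
step 2: T0 LOAD ⇒ load; ctr=2 reg=2
step 3: T2 CAS ⇒ ok; ctr=3 reg=2
step 4: T0 CAS ⇒ retry; ctr=3 reg=2
step 5: T2 LOAD ⇒ load; ctr=3 reg=3
step 6: T1 LOAD ⇒ load; ctr=3 reg=3
step 7: T2 CAS ⇒ ok; ctr=4 reg=3
step 8: T1 CAS ⇒ retry; ctr=4 reg=3
step 9: T1 LOAD ⇒ load; ctr=4 reg=4
step 10: T1 CAS ⇒ ok; ctr=5 reg=4
step 11: T1 LOAD ⇒ load; ctr=5 reg=5
step 12: T1 CAS ⇒ ok; ctr=6 reg=5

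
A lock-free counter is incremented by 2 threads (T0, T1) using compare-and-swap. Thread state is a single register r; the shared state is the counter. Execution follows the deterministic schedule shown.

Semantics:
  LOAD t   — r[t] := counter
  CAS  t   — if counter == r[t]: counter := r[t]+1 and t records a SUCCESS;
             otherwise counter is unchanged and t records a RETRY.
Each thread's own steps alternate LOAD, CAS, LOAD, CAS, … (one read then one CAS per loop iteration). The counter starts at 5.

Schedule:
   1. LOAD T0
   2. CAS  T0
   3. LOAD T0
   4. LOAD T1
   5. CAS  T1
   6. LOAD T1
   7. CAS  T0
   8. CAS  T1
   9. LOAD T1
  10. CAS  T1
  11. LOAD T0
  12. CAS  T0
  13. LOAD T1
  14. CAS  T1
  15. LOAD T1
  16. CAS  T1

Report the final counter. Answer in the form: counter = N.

1. LOAD T0 → mem=5 r[T0]=5 [LOAD]
2. CAS T0 → mem=6 r[T0]=5 [OK]
3. LOAD T0 → mem=6 r[T0]=6 [LOAD]
4. LOAD T1 → mem=6 r[T1]=6 [LOAD]
5. CAS T1 → mem=7 r[T1]=6 [OK]
6. LOAD T1 → mem=7 r[T1]=7 [LOAD]
7. CAS T0 → mem=7 r[T0]=6 [RETRY]
8. CAS T1 → mem=8 r[T1]=7 [OK]
9. LOAD T1 → mem=8 r[T1]=8 [LOAD]
10. CAS T1 → mem=9 r[T1]=8 [OK]
11. LOAD T0 → mem=9 r[T0]=9 [LOAD]
12. CAS T0 → mem=10 r[T0]=9 [OK]
13. LOAD T1 → mem=10 r[T1]=10 [LOAD]
14. CAS T1 → mem=11 r[T1]=10 [OK]
15. LOAD T1 → mem=11 r[T1]=11 [LOAD]
16. CAS T1 → mem=12 r[T1]=11 [OK]

counter = 12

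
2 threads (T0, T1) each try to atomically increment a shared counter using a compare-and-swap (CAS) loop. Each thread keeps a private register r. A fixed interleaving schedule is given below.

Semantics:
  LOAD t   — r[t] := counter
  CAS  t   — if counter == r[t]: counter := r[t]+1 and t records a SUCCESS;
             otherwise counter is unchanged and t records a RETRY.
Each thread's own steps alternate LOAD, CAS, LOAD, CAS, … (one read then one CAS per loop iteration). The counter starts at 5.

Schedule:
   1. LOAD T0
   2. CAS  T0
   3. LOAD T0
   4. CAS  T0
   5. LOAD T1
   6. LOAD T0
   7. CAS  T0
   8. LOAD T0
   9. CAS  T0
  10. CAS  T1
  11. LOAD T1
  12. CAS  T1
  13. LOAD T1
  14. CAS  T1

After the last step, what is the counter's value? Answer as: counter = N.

counter = 11

T0 LOAD — after: cnt=5, r=5 — load
T0 CAS — after: cnt=6, r=5 — ok
T0 LOAD — after: cnt=6, r=6 — load
T0 CAS — after: cnt=7, r=6 — ok
T1 LOAD — after: cnt=7, r=7 — load
T0 LOAD — after: cnt=7, r=7 — load
T0 CAS — after: cnt=8, r=7 — ok
T0 LOAD — after: cnt=8, r=8 — load
T0 CAS — after: cnt=9, r=8 — ok
T1 CAS — after: cnt=9, r=7 — retry
T1 LOAD — after: cnt=9, r=9 — load
T1 CAS — after: cnt=10, r=9 — ok
T1 LOAD — after: cnt=10, r=10 — load
T1 CAS — after: cnt=11, r=10 — ok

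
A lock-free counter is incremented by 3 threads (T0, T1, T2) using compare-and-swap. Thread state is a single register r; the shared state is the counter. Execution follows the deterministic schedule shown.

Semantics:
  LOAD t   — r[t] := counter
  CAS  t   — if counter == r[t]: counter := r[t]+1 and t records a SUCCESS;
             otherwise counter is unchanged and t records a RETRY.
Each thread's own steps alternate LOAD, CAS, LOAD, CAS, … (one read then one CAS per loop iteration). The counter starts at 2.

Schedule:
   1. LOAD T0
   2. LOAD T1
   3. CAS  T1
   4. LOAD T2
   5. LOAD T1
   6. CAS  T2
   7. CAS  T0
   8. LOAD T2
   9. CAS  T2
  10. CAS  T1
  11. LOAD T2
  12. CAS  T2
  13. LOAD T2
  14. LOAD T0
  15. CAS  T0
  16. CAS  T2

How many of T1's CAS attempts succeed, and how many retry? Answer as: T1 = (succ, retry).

T1 = (1, 1)

1. LOAD T0 → mem=2 r[T0]=2 [LOAD]
2. LOAD T1 → mem=2 r[T1]=2 [LOAD]
3. CAS T1 → mem=3 r[T1]=2 [OK]
4. LOAD T2 → mem=3 r[T2]=3 [LOAD]
5. LOAD T1 → mem=3 r[T1]=3 [LOAD]
6. CAS T2 → mem=4 r[T2]=3 [OK]
7. CAS T0 → mem=4 r[T0]=2 [RETRY]
8. LOAD T2 → mem=4 r[T2]=4 [LOAD]
9. CAS T2 → mem=5 r[T2]=4 [OK]
10. CAS T1 → mem=5 r[T1]=3 [RETRY]
11. LOAD T2 → mem=5 r[T2]=5 [LOAD]
12. CAS T2 → mem=6 r[T2]=5 [OK]
13. LOAD T2 → mem=6 r[T2]=6 [LOAD]
14. LOAD T0 → mem=6 r[T0]=6 [LOAD]
15. CAS T0 → mem=7 r[T0]=6 [OK]
16. CAS T2 → mem=7 r[T2]=6 [RETRY]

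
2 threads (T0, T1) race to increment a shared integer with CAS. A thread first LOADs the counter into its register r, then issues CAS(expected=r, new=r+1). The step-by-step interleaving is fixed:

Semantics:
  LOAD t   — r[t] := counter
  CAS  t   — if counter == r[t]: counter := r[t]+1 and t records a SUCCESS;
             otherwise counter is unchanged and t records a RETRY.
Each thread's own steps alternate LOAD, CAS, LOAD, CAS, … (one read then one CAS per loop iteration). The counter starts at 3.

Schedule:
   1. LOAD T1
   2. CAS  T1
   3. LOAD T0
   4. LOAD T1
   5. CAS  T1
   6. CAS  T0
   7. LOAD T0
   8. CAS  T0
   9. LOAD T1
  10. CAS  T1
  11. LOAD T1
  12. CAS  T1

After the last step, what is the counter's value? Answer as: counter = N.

[1] T1.load  rd  (counter 3, T1.r 3)
[2] T1.cas  hit  (counter 4, T1.r 3)
[3] T0.load  rd  (counter 4, T0.r 4)
[4] T1.load  rd  (counter 4, T1.r 4)
[5] T1.cas  hit  (counter 5, T1.r 4)
[6] T0.cas  miss  (counter 5, T0.r 4)
[7] T0.load  rd  (counter 5, T0.r 5)
[8] T0.cas  hit  (counter 6, T0.r 5)
[9] T1.load  rd  (counter 6, T1.r 6)
[10] T1.cas  hit  (counter 7, T1.r 6)
[11] T1.load  rd  (counter 7, T1.r 7)
[12] T1.cas  hit  (counter 8, T1.r 7)

counter = 8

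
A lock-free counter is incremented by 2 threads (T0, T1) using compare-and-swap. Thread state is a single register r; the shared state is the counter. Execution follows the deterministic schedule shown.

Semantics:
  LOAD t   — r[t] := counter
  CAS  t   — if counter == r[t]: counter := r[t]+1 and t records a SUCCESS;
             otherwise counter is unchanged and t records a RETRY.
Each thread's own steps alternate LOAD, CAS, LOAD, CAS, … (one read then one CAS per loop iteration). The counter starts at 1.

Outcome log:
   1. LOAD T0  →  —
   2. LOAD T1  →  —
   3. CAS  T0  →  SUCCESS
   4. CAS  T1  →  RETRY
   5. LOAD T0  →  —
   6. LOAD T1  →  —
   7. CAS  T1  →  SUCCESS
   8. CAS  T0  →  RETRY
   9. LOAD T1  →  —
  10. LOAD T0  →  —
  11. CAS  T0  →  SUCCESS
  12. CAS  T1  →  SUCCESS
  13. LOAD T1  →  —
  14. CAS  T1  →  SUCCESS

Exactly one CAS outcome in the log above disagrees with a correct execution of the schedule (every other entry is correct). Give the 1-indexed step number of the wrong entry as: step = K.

Re-executing:
1. LOAD T0 → mem=1 r[T0]=1 [LOAD]
2. LOAD T1 → mem=1 r[T1]=1 [LOAD]
3. CAS T0 → mem=2 r[T0]=1 [OK]
4. CAS T1 → mem=2 r[T1]=1 [RETRY]
5. LOAD T0 → mem=2 r[T0]=2 [LOAD]
6. LOAD T1 → mem=2 r[T1]=2 [LOAD]
7. CAS T1 → mem=3 r[T1]=2 [OK]
8. CAS T0 → mem=3 r[T0]=2 [RETRY]
9. LOAD T1 → mem=3 r[T1]=3 [LOAD]
10. LOAD T0 → mem=3 r[T0]=3 [LOAD]
11. CAS T0 → mem=4 r[T0]=3 [OK]
12. CAS T1 → mem=4 r[T1]=3 [RETRY]
13. LOAD T1 → mem=4 r[T1]=4 [LOAD]
14. CAS T1 → mem=5 r[T1]=4 [OK]
Flip is step 12.

step = 12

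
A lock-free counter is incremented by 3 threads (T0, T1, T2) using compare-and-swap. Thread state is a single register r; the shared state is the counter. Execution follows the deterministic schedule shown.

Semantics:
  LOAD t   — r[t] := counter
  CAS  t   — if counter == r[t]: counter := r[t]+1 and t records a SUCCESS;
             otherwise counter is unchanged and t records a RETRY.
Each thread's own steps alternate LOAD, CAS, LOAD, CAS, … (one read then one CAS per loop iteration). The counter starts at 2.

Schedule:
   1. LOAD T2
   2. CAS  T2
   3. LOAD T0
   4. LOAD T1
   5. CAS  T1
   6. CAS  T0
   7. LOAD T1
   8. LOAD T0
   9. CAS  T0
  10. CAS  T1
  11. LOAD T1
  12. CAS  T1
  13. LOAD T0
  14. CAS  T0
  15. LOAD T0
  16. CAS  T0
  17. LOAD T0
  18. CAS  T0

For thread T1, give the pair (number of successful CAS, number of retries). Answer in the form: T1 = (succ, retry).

T1 = (2, 1)

1. LOAD T2 → mem=2 r[T2]=2 [LOAD]
2. CAS T2 → mem=3 r[T2]=2 [OK]
3. LOAD T0 → mem=3 r[T0]=3 [LOAD]
4. LOAD T1 → mem=3 r[T1]=3 [LOAD]
5. CAS T1 → mem=4 r[T1]=3 [OK]
6. CAS T0 → mem=4 r[T0]=3 [RETRY]
7. LOAD T1 → mem=4 r[T1]=4 [LOAD]
8. LOAD T0 → mem=4 r[T0]=4 [LOAD]
9. CAS T0 → mem=5 r[T0]=4 [OK]
10. CAS T1 → mem=5 r[T1]=4 [RETRY]
11. LOAD T1 → mem=5 r[T1]=5 [LOAD]
12. CAS T1 → mem=6 r[T1]=5 [OK]
13. LOAD T0 → mem=6 r[T0]=6 [LOAD]
14. CAS T0 → mem=7 r[T0]=6 [OK]
15. LOAD T0 → mem=7 r[T0]=7 [LOAD]
16. CAS T0 → mem=8 r[T0]=7 [OK]
17. LOAD T0 → mem=8 r[T0]=8 [LOAD]
18. CAS T0 → mem=9 r[T0]=8 [OK]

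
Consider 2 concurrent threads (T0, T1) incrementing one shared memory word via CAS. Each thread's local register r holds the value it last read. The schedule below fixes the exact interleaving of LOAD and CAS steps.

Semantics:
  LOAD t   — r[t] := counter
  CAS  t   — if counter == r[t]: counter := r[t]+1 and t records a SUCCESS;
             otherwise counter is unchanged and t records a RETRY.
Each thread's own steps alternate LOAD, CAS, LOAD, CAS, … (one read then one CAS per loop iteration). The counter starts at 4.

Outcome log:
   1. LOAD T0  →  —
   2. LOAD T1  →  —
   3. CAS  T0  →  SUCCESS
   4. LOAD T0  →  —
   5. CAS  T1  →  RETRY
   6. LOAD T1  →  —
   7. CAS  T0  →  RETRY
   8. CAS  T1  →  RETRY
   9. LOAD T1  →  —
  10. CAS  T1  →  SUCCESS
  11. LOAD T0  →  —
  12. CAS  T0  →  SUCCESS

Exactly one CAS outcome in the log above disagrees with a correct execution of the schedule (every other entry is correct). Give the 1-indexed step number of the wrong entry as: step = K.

Correct run:
step 1: T0 LOAD ⇒ load; ctr=4 reg=4
step 2: T1 LOAD ⇒ load; ctr=4 reg=4
step 3: T0 CAS ⇒ ok; ctr=5 reg=4
step 4: T0 LOAD ⇒ load; ctr=5 reg=5
step 5: T1 CAS ⇒ retry; ctr=5 reg=4
step 6: T1 LOAD ⇒ load; ctr=5 reg=5
step 7: T0 CAS ⇒ ok; ctr=6 reg=5
step 8: T1 CAS ⇒ retry; ctr=6 reg=5
step 9: T1 LOAD ⇒ load; ctr=6 reg=6
step 10: T1 CAS ⇒ ok; ctr=7 reg=6
step 11: T0 LOAD ⇒ load; ctr=7 reg=7
step 12: T0 CAS ⇒ ok; ctr=8 reg=7
Mismatch at 7.

step = 7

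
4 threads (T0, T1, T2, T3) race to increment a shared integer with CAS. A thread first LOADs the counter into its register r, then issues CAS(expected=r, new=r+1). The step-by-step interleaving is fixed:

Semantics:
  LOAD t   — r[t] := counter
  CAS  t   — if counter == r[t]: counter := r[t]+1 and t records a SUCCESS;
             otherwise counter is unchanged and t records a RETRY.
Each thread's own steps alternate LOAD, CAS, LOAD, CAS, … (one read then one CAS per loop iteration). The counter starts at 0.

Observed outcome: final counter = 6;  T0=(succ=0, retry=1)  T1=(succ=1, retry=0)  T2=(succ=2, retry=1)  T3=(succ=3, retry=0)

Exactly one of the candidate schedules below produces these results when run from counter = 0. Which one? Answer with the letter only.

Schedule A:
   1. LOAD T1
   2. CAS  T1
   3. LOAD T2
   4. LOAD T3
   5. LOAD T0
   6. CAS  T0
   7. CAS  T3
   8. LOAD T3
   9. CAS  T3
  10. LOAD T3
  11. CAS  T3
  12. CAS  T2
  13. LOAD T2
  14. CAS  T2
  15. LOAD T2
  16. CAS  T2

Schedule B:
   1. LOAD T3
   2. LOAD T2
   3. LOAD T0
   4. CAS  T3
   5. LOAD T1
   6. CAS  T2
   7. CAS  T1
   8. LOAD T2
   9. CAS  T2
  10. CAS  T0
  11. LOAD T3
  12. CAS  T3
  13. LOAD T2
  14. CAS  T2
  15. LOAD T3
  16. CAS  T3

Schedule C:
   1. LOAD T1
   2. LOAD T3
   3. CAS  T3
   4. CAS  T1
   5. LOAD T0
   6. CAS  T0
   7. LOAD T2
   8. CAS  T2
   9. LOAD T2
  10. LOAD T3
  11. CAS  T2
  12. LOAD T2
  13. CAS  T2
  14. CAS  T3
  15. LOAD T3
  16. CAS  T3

Tracing schedule B:
[1] T3.load  rd  (counter 0, T3.r 0)
[2] T2.load  rd  (counter 0, T2.r 0)
[3] T0.load  rd  (counter 0, T0.r 0)
[4] T3.cas  hit  (counter 1, T3.r 0)
[5] T1.load  rd  (counter 1, T1.r 1)
[6] T2.cas  miss  (counter 1, T2.r 0)
[7] T1.cas  hit  (counter 2, T1.r 1)
[8] T2.load  rd  (counter 2, T2.r 2)
[9] T2.cas  hit  (counter 3, T2.r 2)
[10] T0.cas  miss  (counter 3, T0.r 0)
[11] T3.load  rd  (counter 3, T3.r 3)
[12] T3.cas  hit  (counter 4, T3.r 3)
[13] T2.load  rd  (counter 4, T2.r 4)
[14] T2.cas  hit  (counter 5, T2.r 4)
[15] T3.load  rd  (counter 5, T3.r 5)
[16] T3.cas  hit  (counter 6, T3.r 5)

B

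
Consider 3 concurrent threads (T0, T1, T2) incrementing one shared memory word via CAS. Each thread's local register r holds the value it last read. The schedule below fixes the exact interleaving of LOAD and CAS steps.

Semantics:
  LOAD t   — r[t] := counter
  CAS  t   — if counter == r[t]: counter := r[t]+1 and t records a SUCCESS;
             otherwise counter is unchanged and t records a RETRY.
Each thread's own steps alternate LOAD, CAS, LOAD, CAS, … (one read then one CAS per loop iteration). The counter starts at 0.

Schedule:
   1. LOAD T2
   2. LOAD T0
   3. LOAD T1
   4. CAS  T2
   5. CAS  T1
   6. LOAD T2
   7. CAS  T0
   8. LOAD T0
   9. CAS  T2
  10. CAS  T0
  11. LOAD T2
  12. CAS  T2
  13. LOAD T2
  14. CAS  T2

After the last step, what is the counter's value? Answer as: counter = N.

counter = 4

[1] T2.load  rd  (counter 0, T2.r 0)
[2] T0.load  rd  (counter 0, T0.r 0)
[3] T1.load  rd  (counter 0, T1.r 0)
[4] T2.cas  hit  (counter 1, T2.r 0)
[5] T1.cas  miss  (counter 1, T1.r 0)
[6] T2.load  rd  (counter 1, T2.r 1)
[7] T0.cas  miss  (counter 1, T0.r 0)
[8] T0.load  rd  (counter 1, T0.r 1)
[9] T2.cas  hit  (counter 2, T2.r 1)
[10] T0.cas  miss  (counter 2, T0.r 1)
[11] T2.load  rd  (counter 2, T2.r 2)
[12] T2.cas  hit  (counter 3, T2.r 2)
[13] T2.load  rd  (counter 3, T2.r 3)
[14] T2.cas  hit  (counter 4, T2.r 3)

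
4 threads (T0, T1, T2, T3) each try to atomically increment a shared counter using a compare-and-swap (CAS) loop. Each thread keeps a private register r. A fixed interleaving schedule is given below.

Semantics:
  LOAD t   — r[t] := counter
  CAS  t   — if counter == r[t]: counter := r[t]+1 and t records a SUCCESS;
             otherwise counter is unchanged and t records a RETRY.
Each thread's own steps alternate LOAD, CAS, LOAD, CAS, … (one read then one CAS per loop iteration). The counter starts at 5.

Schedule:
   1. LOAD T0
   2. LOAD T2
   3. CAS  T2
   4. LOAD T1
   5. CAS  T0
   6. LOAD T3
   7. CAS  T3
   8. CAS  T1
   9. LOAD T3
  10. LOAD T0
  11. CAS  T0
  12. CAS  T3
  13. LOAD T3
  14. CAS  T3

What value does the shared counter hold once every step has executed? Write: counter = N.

counter = 9

T0 LOAD — after: cnt=5, r=5 — load
T2 LOAD — after: cnt=5, r=5 — load
T2 CAS — after: cnt=6, r=5 — ok
T1 LOAD — after: cnt=6, r=6 — load
T0 CAS — after: cnt=6, r=5 — retry
T3 LOAD — after: cnt=6, r=6 — load
T3 CAS — after: cnt=7, r=6 — ok
T1 CAS — after: cnt=7, r=6 — retry
T3 LOAD — after: cnt=7, r=7 — load
T0 LOAD — after: cnt=7, r=7 — load
T0 CAS — after: cnt=8, r=7 — ok
T3 CAS — after: cnt=8, r=7 — retry
T3 LOAD — after: cnt=8, r=8 — load
T3 CAS — after: cnt=9, r=8 — ok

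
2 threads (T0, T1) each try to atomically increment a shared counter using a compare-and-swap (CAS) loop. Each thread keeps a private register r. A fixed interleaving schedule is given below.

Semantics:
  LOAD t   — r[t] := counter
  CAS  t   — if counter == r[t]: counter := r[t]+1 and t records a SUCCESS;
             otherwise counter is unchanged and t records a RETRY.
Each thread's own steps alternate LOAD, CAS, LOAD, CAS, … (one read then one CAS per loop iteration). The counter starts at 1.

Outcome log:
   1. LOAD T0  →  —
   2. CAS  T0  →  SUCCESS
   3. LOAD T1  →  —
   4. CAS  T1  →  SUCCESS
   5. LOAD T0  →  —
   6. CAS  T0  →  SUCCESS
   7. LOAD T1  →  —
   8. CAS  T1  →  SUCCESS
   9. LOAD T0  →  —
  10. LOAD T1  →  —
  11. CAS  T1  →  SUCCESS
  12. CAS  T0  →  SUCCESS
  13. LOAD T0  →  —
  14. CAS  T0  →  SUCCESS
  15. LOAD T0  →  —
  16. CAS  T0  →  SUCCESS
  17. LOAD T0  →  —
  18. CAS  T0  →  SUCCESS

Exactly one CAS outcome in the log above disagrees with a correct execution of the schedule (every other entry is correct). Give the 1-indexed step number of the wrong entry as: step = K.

Re-executing:
step 1: T0 LOAD ⇒ load; ctr=1 reg=1
step 2: T0 CAS ⇒ ok; ctr=2 reg=1
step 3: T1 LOAD ⇒ load; ctr=2 reg=2
step 4: T1 CAS ⇒ ok; ctr=3 reg=2
step 5: T0 LOAD ⇒ load; ctr=3 reg=3
step 6: T0 CAS ⇒ ok; ctr=4 reg=3
step 7: T1 LOAD ⇒ load; ctr=4 reg=4
step 8: T1 CAS ⇒ ok; ctr=5 reg=4
step 9: T0 LOAD ⇒ load; ctr=5 reg=5
step 10: T1 LOAD ⇒ load; ctr=5 reg=5
step 11: T1 CAS ⇒ ok; ctr=6 reg=5
step 12: T0 CAS ⇒ retry; ctr=6 reg=5
step 13: T0 LOAD ⇒ load; ctr=6 reg=6
step 14: T0 CAS ⇒ ok; ctr=7 reg=6
step 15: T0 LOAD ⇒ load; ctr=7 reg=7
step 16: T0 CAS ⇒ ok; ctr=8 reg=7
step 17: T0 LOAD ⇒ load; ctr=8 reg=8
step 18: T0 CAS ⇒ ok; ctr=9 reg=8
Mismatch at 12.

step = 12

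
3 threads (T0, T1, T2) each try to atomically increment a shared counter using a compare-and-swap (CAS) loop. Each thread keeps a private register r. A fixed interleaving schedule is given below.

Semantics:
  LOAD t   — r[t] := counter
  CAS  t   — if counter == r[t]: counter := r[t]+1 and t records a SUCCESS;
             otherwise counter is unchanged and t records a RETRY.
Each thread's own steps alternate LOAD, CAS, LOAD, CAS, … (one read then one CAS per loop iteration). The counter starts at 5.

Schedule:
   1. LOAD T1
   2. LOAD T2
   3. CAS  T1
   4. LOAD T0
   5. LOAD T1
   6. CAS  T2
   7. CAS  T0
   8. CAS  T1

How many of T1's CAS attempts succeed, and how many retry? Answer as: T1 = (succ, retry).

step 1: T1 LOAD ⇒ load; ctr=5 reg=5
step 2: T2 LOAD ⇒ load; ctr=5 reg=5
step 3: T1 CAS ⇒ ok; ctr=6 reg=5
step 4: T0 LOAD ⇒ load; ctr=6 reg=6
step 5: T1 LOAD ⇒ load; ctr=6 reg=6
step 6: T2 CAS ⇒ retry; ctr=6 reg=5
step 7: T0 CAS ⇒ ok; ctr=7 reg=6
step 8: T1 CAS ⇒ retry; ctr=7 reg=6

T1 = (1, 1)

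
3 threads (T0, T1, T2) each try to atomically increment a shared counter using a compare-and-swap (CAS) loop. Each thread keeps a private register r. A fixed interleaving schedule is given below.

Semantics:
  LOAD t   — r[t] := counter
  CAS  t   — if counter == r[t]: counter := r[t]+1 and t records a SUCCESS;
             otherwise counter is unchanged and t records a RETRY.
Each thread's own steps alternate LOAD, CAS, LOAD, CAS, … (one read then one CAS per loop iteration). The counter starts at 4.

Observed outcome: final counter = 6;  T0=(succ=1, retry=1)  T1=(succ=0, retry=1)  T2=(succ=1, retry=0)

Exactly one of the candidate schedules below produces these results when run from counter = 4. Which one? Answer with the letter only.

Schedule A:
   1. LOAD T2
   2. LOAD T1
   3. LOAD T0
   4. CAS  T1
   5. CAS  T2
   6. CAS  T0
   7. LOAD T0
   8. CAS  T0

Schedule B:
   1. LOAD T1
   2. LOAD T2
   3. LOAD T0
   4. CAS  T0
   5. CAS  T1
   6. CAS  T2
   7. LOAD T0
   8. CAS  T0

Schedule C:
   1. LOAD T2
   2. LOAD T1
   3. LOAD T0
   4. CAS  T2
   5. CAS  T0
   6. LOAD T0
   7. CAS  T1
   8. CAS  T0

C

Tracing schedule C:
[1] T2.load  rd  (counter 4, T2.r 4)
[2] T1.load  rd  (counter 4, T1.r 4)
[3] T0.load  rd  (counter 4, T0.r 4)
[4] T2.cas  hit  (counter 5, T2.r 4)
[5] T0.cas  miss  (counter 5, T0.r 4)
[6] T0.load  rd  (counter 5, T0.r 5)
[7] T1.cas  miss  (counter 5, T1.r 4)
[8] T0.cas  hit  (counter 6, T0.r 5)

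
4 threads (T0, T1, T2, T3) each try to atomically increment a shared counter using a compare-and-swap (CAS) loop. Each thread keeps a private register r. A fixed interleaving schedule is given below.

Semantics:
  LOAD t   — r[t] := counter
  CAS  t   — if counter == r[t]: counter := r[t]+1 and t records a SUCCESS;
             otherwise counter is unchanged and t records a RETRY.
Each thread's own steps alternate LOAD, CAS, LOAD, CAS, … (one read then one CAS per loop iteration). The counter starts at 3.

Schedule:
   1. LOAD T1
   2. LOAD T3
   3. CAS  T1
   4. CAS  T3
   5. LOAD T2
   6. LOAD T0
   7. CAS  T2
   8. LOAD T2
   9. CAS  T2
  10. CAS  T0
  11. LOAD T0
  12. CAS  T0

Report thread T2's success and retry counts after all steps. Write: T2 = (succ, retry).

T2 = (2, 0)

1. LOAD T1 → mem=3 r[T1]=3 [LOAD]
2. LOAD T3 → mem=3 r[T3]=3 [LOAD]
3. CAS T1 → mem=4 r[T1]=3 [OK]
4. CAS T3 → mem=4 r[T3]=3 [RETRY]
5. LOAD T2 → mem=4 r[T2]=4 [LOAD]
6. LOAD T0 → mem=4 r[T0]=4 [LOAD]
7. CAS T2 → mem=5 r[T2]=4 [OK]
8. LOAD T2 → mem=5 r[T2]=5 [LOAD]
9. CAS T2 → mem=6 r[T2]=5 [OK]
10. CAS T0 → mem=6 r[T0]=4 [RETRY]
11. LOAD T0 → mem=6 r[T0]=6 [LOAD]
12. CAS T0 → mem=7 r[T0]=6 [OK]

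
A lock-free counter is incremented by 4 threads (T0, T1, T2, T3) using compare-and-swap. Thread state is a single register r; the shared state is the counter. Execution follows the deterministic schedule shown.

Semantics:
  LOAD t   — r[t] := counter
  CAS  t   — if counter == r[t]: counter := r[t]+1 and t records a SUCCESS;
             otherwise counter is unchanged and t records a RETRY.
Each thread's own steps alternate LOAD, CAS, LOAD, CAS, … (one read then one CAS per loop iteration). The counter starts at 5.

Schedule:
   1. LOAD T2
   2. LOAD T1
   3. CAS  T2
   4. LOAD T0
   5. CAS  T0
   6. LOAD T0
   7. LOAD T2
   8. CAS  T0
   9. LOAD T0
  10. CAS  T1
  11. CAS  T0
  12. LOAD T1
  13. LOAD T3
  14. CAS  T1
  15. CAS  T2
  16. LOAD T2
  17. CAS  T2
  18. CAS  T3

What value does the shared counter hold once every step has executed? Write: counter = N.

step 1: T2 LOAD ⇒ load; ctr=5 reg=5
step 2: T1 LOAD ⇒ load; ctr=5 reg=5
step 3: T2 CAS ⇒ ok; ctr=6 reg=5
step 4: T0 LOAD ⇒ load; ctr=6 reg=6
step 5: T0 CAS ⇒ ok; ctr=7 reg=6
step 6: T0 LOAD ⇒ load; ctr=7 reg=7
step 7: T2 LOAD ⇒ load; ctr=7 reg=7
step 8: T0 CAS ⇒ ok; ctr=8 reg=7
step 9: T0 LOAD ⇒ load; ctr=8 reg=8
step 10: T1 CAS ⇒ retry; ctr=8 reg=5
step 11: T0 CAS ⇒ ok; ctr=9 reg=8
step 12: T1 LOAD ⇒ load; ctr=9 reg=9
step 13: T3 LOAD ⇒ load; ctr=9 reg=9
step 14: T1 CAS ⇒ ok; ctr=10 reg=9
step 15: T2 CAS ⇒ retry; ctr=10 reg=7
step 16: T2 LOAD ⇒ load; ctr=10 reg=10
step 17: T2 CAS ⇒ ok; ctr=11 reg=10
step 18: T3 CAS ⇒ retry; ctr=11 reg=9

counter = 11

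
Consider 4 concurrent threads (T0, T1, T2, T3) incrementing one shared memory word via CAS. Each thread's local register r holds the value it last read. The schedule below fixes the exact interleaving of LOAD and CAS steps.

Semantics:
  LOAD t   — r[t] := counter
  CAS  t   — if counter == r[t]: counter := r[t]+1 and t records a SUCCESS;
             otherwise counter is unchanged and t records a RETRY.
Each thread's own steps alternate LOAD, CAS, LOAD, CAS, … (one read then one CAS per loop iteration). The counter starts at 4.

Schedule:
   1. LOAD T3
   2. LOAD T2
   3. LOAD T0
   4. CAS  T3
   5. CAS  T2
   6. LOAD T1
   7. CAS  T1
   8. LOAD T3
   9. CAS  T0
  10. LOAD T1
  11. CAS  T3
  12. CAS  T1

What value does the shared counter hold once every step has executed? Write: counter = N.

counter = 7

#1 T3 reads 4
#2 T2 reads 4
#3 T0 reads 4
#4 T3 CAS(4→5) writes; counter now 5
#5 T2 CAS(4→5) fails; counter now 5
#6 T1 reads 5
#7 T1 CAS(5→6) writes; counter now 6
#8 T3 reads 6
#9 T0 CAS(4→5) fails; counter now 6
#10 T1 reads 6
#11 T3 CAS(6→7) writes; counter now 7
#12 T1 CAS(6→7) fails; counter now 7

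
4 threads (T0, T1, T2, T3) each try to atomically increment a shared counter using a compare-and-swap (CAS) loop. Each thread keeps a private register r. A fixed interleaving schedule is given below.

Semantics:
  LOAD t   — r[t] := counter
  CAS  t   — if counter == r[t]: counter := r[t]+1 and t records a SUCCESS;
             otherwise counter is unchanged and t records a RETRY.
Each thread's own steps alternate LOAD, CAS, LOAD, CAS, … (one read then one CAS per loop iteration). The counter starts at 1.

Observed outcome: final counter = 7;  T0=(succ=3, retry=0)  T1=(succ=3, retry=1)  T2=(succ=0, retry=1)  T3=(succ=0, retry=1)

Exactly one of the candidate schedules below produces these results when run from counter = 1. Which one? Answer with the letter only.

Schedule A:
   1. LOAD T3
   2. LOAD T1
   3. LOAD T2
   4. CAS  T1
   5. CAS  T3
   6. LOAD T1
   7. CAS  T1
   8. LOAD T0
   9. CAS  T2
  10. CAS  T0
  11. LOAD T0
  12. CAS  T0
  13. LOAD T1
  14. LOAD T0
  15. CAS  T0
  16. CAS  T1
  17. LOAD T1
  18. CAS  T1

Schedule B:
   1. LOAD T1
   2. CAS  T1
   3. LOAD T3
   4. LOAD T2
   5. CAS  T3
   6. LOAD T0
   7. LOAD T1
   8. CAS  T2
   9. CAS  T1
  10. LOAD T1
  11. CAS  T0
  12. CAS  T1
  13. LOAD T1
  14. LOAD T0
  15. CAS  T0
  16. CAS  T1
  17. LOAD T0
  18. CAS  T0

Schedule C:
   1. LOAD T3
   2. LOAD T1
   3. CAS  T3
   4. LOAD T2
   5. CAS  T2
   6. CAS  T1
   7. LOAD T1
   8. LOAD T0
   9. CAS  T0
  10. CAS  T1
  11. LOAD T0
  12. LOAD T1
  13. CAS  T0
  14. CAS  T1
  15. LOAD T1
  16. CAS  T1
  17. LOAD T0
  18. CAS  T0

Run A:
[1] T3.load  rd  (counter 1, T3.r 1)
[2] T1.load  rd  (counter 1, T1.r 1)
[3] T2.load  rd  (counter 1, T2.r 1)
[4] T1.cas  hit  (counter 2, T1.r 1)
[5] T3.cas  miss  (counter 2, T3.r 1)
[6] T1.load  rd  (counter 2, T1.r 2)
[7] T1.cas  hit  (counter 3, T1.r 2)
[8] T0.load  rd  (counter 3, T0.r 3)
[9] T2.cas  miss  (counter 3, T2.r 1)
[10] T0.cas  hit  (counter 4, T0.r 3)
[11] T0.load  rd  (counter 4, T0.r 4)
[12] T0.cas  hit  (counter 5, T0.r 4)
[13] T1.load  rd  (counter 5, T1.r 5)
[14] T0.load  rd  (counter 5, T0.r 5)
[15] T0.cas  hit  (counter 6, T0.r 5)
[16] T1.cas  miss  (counter 6, T1.r 5)
[17] T1.load  rd  (counter 6, T1.r 6)
[18] T1.cas  hit  (counter 7, T1.r 6)

A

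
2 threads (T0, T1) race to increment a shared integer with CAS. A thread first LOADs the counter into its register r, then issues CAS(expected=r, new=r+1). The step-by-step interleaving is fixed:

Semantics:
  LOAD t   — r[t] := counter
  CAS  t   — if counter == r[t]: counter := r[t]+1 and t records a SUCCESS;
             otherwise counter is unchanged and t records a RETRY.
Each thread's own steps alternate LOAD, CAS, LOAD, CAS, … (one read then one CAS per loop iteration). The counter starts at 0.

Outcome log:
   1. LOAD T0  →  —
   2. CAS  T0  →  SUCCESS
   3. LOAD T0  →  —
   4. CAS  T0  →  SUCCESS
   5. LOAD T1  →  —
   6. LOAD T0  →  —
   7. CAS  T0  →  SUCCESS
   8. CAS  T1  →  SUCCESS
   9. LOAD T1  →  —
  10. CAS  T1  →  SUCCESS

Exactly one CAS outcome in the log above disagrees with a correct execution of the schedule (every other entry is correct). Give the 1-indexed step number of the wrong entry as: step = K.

step = 8

Correct run:
1. LOAD T0 → mem=0 r[T0]=0 [LOAD]
2. CAS T0 → mem=1 r[T0]=0 [OK]
3. LOAD T0 → mem=1 r[T0]=1 [LOAD]
4. CAS T0 → mem=2 r[T0]=1 [OK]
5. LOAD T1 → mem=2 r[T1]=2 [LOAD]
6. LOAD T0 → mem=2 r[T0]=2 [LOAD]
7. CAS T0 → mem=3 r[T0]=2 [OK]
8. CAS T1 → mem=3 r[T1]=2 [RETRY]
9. LOAD T1 → mem=3 r[T1]=3 [LOAD]
10. CAS T1 → mem=4 r[T1]=3 [OK]
Mismatch at 8.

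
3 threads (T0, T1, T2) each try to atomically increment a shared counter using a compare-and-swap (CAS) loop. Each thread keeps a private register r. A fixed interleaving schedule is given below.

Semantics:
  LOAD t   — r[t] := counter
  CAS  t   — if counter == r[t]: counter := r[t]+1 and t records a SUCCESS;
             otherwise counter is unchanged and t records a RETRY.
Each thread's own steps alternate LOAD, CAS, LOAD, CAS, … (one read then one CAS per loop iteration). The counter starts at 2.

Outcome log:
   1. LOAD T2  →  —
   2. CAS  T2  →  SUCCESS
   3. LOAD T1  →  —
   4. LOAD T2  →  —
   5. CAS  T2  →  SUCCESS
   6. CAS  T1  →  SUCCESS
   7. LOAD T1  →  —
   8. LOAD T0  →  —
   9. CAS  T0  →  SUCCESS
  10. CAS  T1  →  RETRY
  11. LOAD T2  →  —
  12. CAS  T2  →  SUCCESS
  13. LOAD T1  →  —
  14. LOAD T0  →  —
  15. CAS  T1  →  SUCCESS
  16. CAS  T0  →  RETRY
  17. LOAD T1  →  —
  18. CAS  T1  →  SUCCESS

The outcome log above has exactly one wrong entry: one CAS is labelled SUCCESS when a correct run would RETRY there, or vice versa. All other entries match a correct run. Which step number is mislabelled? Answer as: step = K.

Reference trace:
#1 T2 reads 2
#2 T2 CAS(2→3) writes; counter now 3
#3 T1 reads 3
#4 T2 reads 3
#5 T2 CAS(3→4) writes; counter now 4
#6 T1 CAS(3→4) fails; counter now 4
#7 T1 reads 4
#8 T0 reads 4
#9 T0 CAS(4→5) writes; counter now 5
#10 T1 CAS(4→5) fails; counter now 5
#11 T2 reads 5
#12 T2 CAS(5→6) writes; counter now 6
#13 T1 reads 6
#14 T0 reads 6
#15 T1 CAS(6→7) writes; counter now 7
#16 T0 CAS(6→7) fails; counter now 7
#17 T1 reads 7
#18 T1 CAS(7→8) writes; counter now 8
Mismatch at 6.

step = 6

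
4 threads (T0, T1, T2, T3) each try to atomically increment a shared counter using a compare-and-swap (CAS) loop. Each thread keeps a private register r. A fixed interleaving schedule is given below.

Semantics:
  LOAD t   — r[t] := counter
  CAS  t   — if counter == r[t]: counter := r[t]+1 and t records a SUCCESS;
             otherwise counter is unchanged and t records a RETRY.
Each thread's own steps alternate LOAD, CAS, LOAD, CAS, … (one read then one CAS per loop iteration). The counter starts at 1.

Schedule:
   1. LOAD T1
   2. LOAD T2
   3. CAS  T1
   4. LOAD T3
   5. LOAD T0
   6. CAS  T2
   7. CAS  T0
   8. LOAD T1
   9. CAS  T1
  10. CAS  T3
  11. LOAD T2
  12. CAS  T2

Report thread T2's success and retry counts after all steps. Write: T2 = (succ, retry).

T2 = (1, 1)

1. LOAD T1 → mem=1 r[T1]=1 [LOAD]
2. LOAD T2 → mem=1 r[T2]=1 [LOAD]
3. CAS T1 → mem=2 r[T1]=1 [OK]
4. LOAD T3 → mem=2 r[T3]=2 [LOAD]
5. LOAD T0 → mem=2 r[T0]=2 [LOAD]
6. CAS T2 → mem=2 r[T2]=1 [RETRY]
7. CAS T0 → mem=3 r[T0]=2 [OK]
8. LOAD T1 → mem=3 r[T1]=3 [LOAD]
9. CAS T1 → mem=4 r[T1]=3 [OK]
10. CAS T3 → mem=4 r[T3]=2 [RETRY]
11. LOAD T2 → mem=4 r[T2]=4 [LOAD]
12. CAS T2 → mem=5 r[T2]=4 [OK]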